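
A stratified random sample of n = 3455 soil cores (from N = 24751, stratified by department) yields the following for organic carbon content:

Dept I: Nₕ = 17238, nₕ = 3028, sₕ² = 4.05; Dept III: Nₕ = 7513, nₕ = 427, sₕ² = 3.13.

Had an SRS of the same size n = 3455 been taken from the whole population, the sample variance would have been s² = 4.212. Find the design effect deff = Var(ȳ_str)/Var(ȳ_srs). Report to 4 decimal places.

Var(ȳ_str) = Σ Wₕ²(1−fₕ)sₕ²/nₕ with Wₕ = Nₕ/24751:
  Dept I: (17238/24751)²·(1−3028/17238)·4.05/3028 = 5.3480395 × 10^-4
  Dept III: (7513/24751)²·(1−427/7513)·3.13/427 = 6.370089 × 10^-4
  → Var(ȳ_str) = 0.0011718129.
Var(ȳ_srs) = (1 − 3455/24751)·4.212/3455 = 0.0010489278.
deff = 0.0011718129 / 0.0010489278 = 1.1172.

1.1172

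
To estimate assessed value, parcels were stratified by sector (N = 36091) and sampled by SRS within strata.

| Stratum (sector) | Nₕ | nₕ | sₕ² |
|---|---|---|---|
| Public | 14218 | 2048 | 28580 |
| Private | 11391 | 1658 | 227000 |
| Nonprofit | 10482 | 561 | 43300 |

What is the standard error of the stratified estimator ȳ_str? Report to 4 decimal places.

4.4350

Var(ȳ_str) = Σₕ Wₕ²(1 − fₕ)sₕ²/nₕ with Wₕ = Nₕ/N, N = 36091.
Public: Wₕ = 0.39394863; term = 0.39394863²·(1 − 0.14404276)·28580/2048 = 1.8538028.
Private: Wₕ = 0.31561885; term = 0.31561885²·(1 − 0.14555351)·227000/1658 = 11.653384.
Nonprofit: Wₕ = 0.29043252; term = 0.29043252²·(1 − 0.05352032)·43300/561 = 6.1620726.
Sum = 19.669259.
SE = √(19.669259) = 4.4350.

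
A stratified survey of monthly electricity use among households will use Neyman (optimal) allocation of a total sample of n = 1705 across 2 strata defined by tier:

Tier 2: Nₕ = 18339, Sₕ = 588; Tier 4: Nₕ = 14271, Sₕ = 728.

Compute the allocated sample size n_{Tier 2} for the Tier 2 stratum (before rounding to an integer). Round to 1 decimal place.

868.4

Neyman allocation: nₕ = n·NₕSₕ / Σⱼ NⱼSⱼ.
Σ NⱼSⱼ = 18339·588 + 14271·728 = 2.117262 × 10^7.
n_{Tier 2} = 1705·18339·588 / (2.117262 × 10^7) = 868.4.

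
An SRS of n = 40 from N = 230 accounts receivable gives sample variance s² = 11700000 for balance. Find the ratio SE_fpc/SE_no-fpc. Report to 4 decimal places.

0.9089

f = n/N = 40/230 = 0.17391304.
SE_no-fpc = √(s²/n) = 540.83269; SE_fpc = √((1−f)s²/n) = 491.55919.
Ratio = √(1−f) = 0.90889326.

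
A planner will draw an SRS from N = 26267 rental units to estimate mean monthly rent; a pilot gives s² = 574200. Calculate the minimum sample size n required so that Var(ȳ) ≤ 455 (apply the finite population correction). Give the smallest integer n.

1205

Without fpc, n₀ = s²/D = 574200/455 = 1261.9780.
With fpc, (1 − n/N)·s²/n ≤ D requires n ≥ n₀/(1 + n₀/N) = 1261.9780/(1 + 1261.9780/26267) = 1204.1267.
Rounding up, n = 1205.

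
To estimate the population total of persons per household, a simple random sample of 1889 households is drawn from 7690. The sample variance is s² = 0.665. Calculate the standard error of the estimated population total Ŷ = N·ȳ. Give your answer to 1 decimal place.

Var(Ŷ) = N²·Var(ȳ) = N²·(1 − n/N)·s²/n.
f = 1889/7690 = 0.24564369; Var(ȳ) = 0.75435631·0.665/1889 = 2.6556217 × 10^-4.
Var(Ŷ) = 7690² · (2.6556217 × 10^-4) = 15704.311.
SE(Ŷ) = √(15704.311) = 125.3.

125.3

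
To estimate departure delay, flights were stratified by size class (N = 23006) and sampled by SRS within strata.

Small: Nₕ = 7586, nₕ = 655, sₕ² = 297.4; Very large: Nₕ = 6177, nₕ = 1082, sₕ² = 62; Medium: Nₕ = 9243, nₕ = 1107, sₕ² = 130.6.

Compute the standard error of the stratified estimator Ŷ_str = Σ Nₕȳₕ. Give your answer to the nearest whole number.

5878

Var(Ŷ_str) = Σₕ Nₕ²(1 − fₕ)sₕ²/nₕ.
Small: 7586²·(1 − 655/7586)·297.4/655 = 2.3873077 × 10^7.
Very large: 6177²·(1 − 1082/6177)·62/1082 = 1.8033757 × 10^6.
Medium: 9243²·(1 − 1107/9243)·130.6/1107 = 8.8719574 × 10^6.
Sum = 3.454841 × 10^7.
SE = √(3.454841 × 10^7) = 5878.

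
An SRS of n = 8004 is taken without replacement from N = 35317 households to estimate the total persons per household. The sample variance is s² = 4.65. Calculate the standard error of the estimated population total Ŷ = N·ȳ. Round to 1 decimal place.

Var(Ŷ) = N²·Var(ȳ) = N²·(1 − n/N)·s²/n.
f = 8004/35317 = 0.22663307; Var(ȳ) = 0.77336693·4.65/8004 = 4.4929488 × 10^-4.
Var(Ŷ) = 35317² · (4.4929488 × 10^-4) = 560401.23.
SE(Ŷ) = √(560401.23) = 748.6.

748.6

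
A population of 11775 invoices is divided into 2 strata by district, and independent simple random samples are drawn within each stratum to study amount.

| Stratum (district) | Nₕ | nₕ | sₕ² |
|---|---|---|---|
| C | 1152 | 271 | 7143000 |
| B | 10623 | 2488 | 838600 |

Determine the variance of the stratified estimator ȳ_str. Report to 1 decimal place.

Var(ȳ_str) = Σₕ Wₕ²(1 − fₕ)sₕ²/nₕ with Wₕ = Nₕ/N, N = 11775.
C: Wₕ = 0.09783439; term = 0.09783439²·(1 − 0.23524306)·7143000/271 = 192.93806.
B: Wₕ = 0.90216561; term = 0.90216561²·(1 − 0.23420879)·838600/2488 = 210.0813.
Sum = 403.01936.

403.0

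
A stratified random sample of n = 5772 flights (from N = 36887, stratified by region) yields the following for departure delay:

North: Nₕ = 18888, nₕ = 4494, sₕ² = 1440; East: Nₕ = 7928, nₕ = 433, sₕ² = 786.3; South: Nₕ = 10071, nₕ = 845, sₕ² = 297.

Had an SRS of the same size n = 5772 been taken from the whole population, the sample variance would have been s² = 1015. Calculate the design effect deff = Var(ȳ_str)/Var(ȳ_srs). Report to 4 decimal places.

1.1281

Var(ȳ_str) = Σ Wₕ²(1−fₕ)sₕ²/nₕ with Wₕ = Nₕ/36887:
  North: (18888/36887)²·(1−4494/18888)·1440/4494 = 0.064025094
  East: (7928/36887)²·(1−433/7928)·786.3/433 = 0.079302885
  South: (10071/36887)²·(1−845/10071)·297/845 = 0.02400154
  → Var(ȳ_str) = 0.16732952.
Var(ȳ_srs) = (1 − 5772/36887)·1015/5772 = 0.14833246.
deff = 0.16732952 / 0.14833246 = 1.1281.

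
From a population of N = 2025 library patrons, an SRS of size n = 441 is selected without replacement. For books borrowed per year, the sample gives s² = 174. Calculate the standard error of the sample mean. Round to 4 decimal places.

0.5555

Under SRS without replacement, Var(ȳ) = (1 − f)·s²/n with f = n/N = 441/2025 = 0.21777778.
Var(ȳ) = (1 − 0.21777778)·174/441 = 0.78222222·0.39455782 = 0.3086319.
SE(ȳ) = √(0.3086319) = 0.5555.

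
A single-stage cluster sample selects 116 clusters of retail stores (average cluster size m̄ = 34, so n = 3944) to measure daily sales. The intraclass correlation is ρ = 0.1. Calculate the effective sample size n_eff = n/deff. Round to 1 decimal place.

deff = 1 + (34 − 1)·0.1 = 1 + 3.3 = 4.3.
n_eff = 3944 / 4.3 = 917.2.

917.2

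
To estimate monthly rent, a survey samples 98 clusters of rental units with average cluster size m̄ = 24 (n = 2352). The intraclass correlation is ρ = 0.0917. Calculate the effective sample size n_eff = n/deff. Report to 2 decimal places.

756.49

deff = 1 + (24 − 1)·0.0917 = 1 + 2.1091 = 3.1091.
n_eff = 2352 / 3.1091 = 756.49.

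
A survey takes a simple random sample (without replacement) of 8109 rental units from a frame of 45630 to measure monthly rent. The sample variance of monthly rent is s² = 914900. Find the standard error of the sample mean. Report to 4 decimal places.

9.6320

Under SRS without replacement, Var(ȳ) = (1 − f)·s²/n with f = n/N = 8109/45630 = 0.17771203.
Var(ȳ) = (1 − 0.17771203)·914900/8109 = 0.82228797·112.82526 = 92.77485.
SE(ȳ) = √(92.77485) = 9.6320.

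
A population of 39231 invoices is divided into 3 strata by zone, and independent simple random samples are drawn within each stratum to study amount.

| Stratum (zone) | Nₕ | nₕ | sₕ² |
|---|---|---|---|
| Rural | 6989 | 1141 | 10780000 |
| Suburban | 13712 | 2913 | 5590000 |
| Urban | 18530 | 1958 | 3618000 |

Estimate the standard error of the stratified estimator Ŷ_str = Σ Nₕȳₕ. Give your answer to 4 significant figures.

Var(Ŷ_str) = Σₕ Nₕ²(1 − fₕ)sₕ²/nₕ.
Rural: 6989²·(1 − 1141/6989)·10780000/1141 = 3.8614954 × 10^11.
Suburban: 13712²·(1 − 2913/13712)·5590000/2913 = 2.8415524 × 10^11.
Urban: 18530²·(1 − 1958/18530)·3618000/1958 = 5.6742206 × 10^11.
Sum = 1.2377268 × 10^12.
SE = √(1.2377268 × 10^12) = 1.113 × 10^6.

1.113 × 10^6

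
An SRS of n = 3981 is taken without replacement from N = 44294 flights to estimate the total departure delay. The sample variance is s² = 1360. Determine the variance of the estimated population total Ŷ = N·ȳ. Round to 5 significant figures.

6.1001 × 10^8

Var(Ŷ) = N²·Var(ȳ) = N²·(1 − n/N)·s²/n.
f = 3981/44294 = 0.08987673; Var(ȳ) = 0.91012327·1360/3981 = 0.31091878.
Var(Ŷ) = 44294² · 0.31091878 = 6.1000972 × 10^8.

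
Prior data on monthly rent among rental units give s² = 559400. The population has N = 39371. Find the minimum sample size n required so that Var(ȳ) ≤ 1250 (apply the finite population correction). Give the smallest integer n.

443

Without fpc, n₀ = s²/D = 559400/1250 = 447.5200.
With fpc, (1 − n/N)·s²/n ≤ D requires n ≥ n₀/(1 + n₀/N) = 447.5200/(1 + 447.5200/39371) = 442.4903.
Rounding up, n = 443.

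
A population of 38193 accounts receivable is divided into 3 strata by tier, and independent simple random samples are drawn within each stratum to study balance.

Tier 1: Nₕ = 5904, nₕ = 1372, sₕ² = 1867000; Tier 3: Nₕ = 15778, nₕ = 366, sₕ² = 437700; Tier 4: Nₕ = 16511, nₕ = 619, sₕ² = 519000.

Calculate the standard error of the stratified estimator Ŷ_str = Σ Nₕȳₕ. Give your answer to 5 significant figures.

Var(Ŷ_str) = Σₕ Nₕ²(1 − fₕ)sₕ²/nₕ.
Tier 1: 5904²·(1 − 1372/5904)·1867000/1372 = 3.6410484 × 10^10.
Tier 3: 15778²·(1 − 366/15778)·437700/366 = 2.9080804 × 10^11.
Tier 4: 16511²·(1 − 619/16511)·519000/619 = 2.2000302 × 10^11.
Sum = 5.4722154 × 10^11.
SE = √(5.4722154 × 10^11) = 739740.

739740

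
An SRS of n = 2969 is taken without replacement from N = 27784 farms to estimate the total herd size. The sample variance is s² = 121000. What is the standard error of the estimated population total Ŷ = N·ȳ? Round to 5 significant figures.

Var(Ŷ) = N²·Var(ȳ) = N²·(1 − n/N)·s²/n.
f = 2969/27784 = 0.10686006; Var(ȳ) = 0.89313994·121000/2969 = 36.399438.
Var(Ŷ) = 27784² · 36.399438 = 2.809857 × 10^10.
SE(Ŷ) = √(2.809857 × 10^10) = 167630.

167630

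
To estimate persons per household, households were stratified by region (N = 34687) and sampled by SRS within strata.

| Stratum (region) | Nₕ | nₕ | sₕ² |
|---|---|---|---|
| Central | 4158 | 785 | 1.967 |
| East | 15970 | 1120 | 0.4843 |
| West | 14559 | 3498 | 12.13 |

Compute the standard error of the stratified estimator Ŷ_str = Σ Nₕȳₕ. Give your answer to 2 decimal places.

Var(Ŷ_str) = Σₕ Nₕ²(1 − fₕ)sₕ²/nₕ.
Central: 4158²·(1 − 785/4158)·1.967/785 = 35142.733.
East: 15970²·(1 − 1120/15970)·0.4843/1120 = 102548.15.
West: 14559²·(1 − 3498/14559)·12.13/3498 = 558427.68.
Sum = 696118.56.
SE = √(696118.56) = 834.34.

834.34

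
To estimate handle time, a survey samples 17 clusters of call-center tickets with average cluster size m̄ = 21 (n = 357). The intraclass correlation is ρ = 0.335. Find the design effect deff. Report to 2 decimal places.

7.70

deff = 1 + (21 − 1)·0.335 = 1 + 6.7 = 7.7.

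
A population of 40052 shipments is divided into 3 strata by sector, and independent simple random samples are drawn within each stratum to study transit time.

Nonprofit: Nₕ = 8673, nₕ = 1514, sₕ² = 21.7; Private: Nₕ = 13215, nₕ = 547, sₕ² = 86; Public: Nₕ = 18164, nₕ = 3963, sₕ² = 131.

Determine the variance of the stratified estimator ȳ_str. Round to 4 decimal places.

0.0223

Var(ȳ_str) = Σₕ Wₕ²(1 − fₕ)sₕ²/nₕ with Wₕ = Nₕ/N, N = 40052.
Nonprofit: Wₕ = 0.21654349; term = 0.21654349²·(1 − 0.17456474)·21.7/1514 = 5.5476257 × 10^-4.
Private: Wₕ = 0.32994607; term = 0.32994607²·(1 − 0.04139236)·86/547 = 0.016407331.
Public: Wₕ = 0.45351044; term = 0.45351044²·(1 − 0.21817882)·131/3963 = 0.0053153177.
Sum = 0.022277411.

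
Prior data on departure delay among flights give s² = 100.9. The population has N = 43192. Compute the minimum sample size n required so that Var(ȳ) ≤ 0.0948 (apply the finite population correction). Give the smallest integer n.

Without fpc, n₀ = s²/D = 100.9/0.0948 = 1064.3460.
With fpc, (1 − n/N)·s²/n ≤ D requires n ≥ n₀/(1 + n₀/N) = 1064.3460/(1 + 1064.3460/43192) = 1038.7489.
Rounding up, n = 1039.

1039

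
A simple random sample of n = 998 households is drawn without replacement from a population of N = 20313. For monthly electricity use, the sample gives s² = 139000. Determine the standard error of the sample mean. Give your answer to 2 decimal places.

11.51

Under SRS without replacement, Var(ȳ) = (1 − f)·s²/n with f = n/N = 998/20313 = 0.04913110.
Var(ȳ) = (1 − 0.04913110)·139000/998 = 0.95086890·139.27856 = 132.43565.
SE(ȳ) = √(132.43565) = 11.51.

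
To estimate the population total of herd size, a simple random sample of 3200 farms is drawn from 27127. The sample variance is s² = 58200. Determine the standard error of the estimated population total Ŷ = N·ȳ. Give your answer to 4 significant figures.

Var(Ŷ) = N²·Var(ȳ) = N²·(1 − n/N)·s²/n.
f = 3200/27127 = 0.11796365; Var(ȳ) = 0.88203635·58200/3200 = 16.042036.
Var(Ŷ) = 27127² · 16.042036 = 1.1804919 × 10^10.
SE(Ŷ) = √(1.1804919 × 10^10) = 108700.

108700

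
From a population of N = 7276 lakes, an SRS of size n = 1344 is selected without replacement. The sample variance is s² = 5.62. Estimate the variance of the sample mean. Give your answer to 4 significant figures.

0.003409

Under SRS without replacement, Var(ȳ) = (1 − f)·s²/n with f = n/N = 1344/7276 = 0.18471688.
Var(ȳ) = (1 − 0.18471688)·5.62/1344 = 0.81528312·0.0041815476 = 0.0034091452.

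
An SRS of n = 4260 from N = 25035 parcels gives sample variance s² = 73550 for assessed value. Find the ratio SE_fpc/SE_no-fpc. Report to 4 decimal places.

f = n/N = 4260/25035 = 0.17016177.
SE_no-fpc = √(s²/n) = 4.1551484; SE_fpc = √((1−f)s²/n) = 3.7851514.
Ratio = √(1−f) = 0.91095457.

0.9110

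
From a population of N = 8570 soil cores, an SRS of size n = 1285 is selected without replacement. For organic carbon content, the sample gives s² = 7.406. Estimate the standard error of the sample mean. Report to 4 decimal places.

Under SRS without replacement, Var(ȳ) = (1 − f)·s²/n with f = n/N = 1285/8570 = 0.14994166.
Var(ȳ) = (1 − 0.14994166)·7.406/1285 = 0.85005834·0.0057634241 = 0.0048992468.
SE(ȳ) = √(0.0048992468) = 0.0700.

0.0700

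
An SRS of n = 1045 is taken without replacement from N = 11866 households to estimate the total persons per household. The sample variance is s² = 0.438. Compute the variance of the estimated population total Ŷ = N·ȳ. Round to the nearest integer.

53818

Var(Ŷ) = N²·Var(ȳ) = N²·(1 − n/N)·s²/n.
f = 1045/11866 = 0.08806675; Var(ȳ) = 0.91193325·0.438/1045 = 3.8222657 × 10^-4.
Var(Ŷ) = 11866² · (3.8222657 × 10^-4) = 53818.249.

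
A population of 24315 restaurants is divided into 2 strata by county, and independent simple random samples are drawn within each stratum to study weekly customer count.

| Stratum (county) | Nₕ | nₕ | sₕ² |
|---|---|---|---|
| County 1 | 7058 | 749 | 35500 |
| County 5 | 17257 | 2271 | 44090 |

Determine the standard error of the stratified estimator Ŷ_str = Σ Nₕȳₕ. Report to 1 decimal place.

84447.2

Var(Ŷ_str) = Σₕ Nₕ²(1 − fₕ)sₕ²/nₕ.
County 1: 7058²·(1 − 749/7058)·35500/749 = 2.1105163 × 10^9.
County 5: 17257²·(1 − 2271/17257)·44090/2271 = 5.0208124 × 10^9.
Sum = 7.1313287 × 10^9.
SE = √(7.1313287 × 10^9) = 84447.2.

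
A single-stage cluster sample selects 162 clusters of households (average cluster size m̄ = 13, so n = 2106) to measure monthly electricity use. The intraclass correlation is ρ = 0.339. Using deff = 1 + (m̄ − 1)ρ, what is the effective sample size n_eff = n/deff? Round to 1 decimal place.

deff = 1 + (13 − 1)·0.339 = 1 + 4.068 = 5.068.
n_eff = 2106 / 5.068 = 415.5.

415.5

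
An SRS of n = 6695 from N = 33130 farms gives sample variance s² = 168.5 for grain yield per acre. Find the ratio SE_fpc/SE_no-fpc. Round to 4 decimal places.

0.8933

f = n/N = 6695/33130 = 0.20208270.
SE_no-fpc = √(s²/n) = 0.15864437; SE_fpc = √((1−f)s²/n) = 0.14171101.
Ratio = √(1−f) = 0.89326217.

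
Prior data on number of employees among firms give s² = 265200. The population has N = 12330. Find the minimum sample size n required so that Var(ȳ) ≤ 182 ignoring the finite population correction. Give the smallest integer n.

Without fpc, n₀ = s²/D = 265200/182 = 1457.1429.
Rounding up, n = 1458.

1458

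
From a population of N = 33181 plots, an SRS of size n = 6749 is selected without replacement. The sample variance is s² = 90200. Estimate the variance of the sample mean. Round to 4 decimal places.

10.6465

Under SRS without replacement, Var(ȳ) = (1 − f)·s²/n with f = n/N = 6749/33181 = 0.20339954.
Var(ȳ) = (1 − 0.20339954)·90200/6749 = 0.79660046·13.364943 = 10.64652.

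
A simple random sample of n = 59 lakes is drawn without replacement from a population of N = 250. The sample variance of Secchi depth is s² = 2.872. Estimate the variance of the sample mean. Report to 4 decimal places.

0.0372

Under SRS without replacement, Var(ȳ) = (1 − f)·s²/n with f = n/N = 59/250 = 0.23600000.
Var(ȳ) = (1 − 0.23600000)·2.872/59 = 0.76400000·0.048677966 = 0.037189966.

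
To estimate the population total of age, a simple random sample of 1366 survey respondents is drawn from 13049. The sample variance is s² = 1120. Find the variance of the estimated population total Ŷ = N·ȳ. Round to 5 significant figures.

1.2500 × 10^8

Var(Ŷ) = N²·Var(ȳ) = N²·(1 − n/N)·s²/n.
f = 1366/13049 = 0.10468235; Var(ȳ) = 0.89531765·1120/1366 = 0.73408182.
Var(Ŷ) = 13049² · 0.73408182 = 1.2499681 × 10^8.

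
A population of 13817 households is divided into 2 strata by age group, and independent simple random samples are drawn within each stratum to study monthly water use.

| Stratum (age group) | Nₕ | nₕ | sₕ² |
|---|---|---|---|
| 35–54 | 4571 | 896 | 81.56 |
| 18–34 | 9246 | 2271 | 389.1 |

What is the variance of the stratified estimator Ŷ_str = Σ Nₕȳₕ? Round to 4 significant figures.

1.258 × 10^7

Var(Ŷ_str) = Σₕ Nₕ²(1 − fₕ)sₕ²/nₕ.
35–54: 4571²·(1 − 896/4571)·81.56/896 = 1.5291066 × 10^6.
18–34: 9246²·(1 − 2271/9246)·389.1/2271 = 1.1049489 × 10^7.
Sum = 1.2578596 × 10^7.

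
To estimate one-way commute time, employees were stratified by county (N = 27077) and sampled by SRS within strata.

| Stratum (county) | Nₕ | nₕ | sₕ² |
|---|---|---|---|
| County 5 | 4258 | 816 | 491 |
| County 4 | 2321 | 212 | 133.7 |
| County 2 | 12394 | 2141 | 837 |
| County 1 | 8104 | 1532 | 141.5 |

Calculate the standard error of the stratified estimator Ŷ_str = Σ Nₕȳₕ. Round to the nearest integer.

Var(Ŷ_str) = Σₕ Nₕ²(1 − fₕ)sₕ²/nₕ.
County 5: 4258²·(1 − 816/4258)·491/816 = 8.8187668 × 10^6.
County 4: 2321²·(1 − 212/2321)·133.7/212 = 3.0870756 × 10^6.
County 2: 12394²·(1 − 2141/12394)·837/2141 = 4.9678816 × 10^7.
County 1: 8104²·(1 − 1532/8104)·141.5/1532 = 4.9192021 × 10^6.
Sum = 6.6503861 × 10^7.
SE = √(6.6503861 × 10^7) = 8155.

8155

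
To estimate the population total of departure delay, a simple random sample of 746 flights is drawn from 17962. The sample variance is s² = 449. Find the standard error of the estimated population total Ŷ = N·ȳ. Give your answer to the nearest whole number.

13643

Var(Ŷ) = N²·Var(ȳ) = N²·(1 − n/N)·s²/n.
f = 746/17962 = 0.04153212; Var(ȳ) = 0.95846788·449/746 = 0.57687946.
Var(Ŷ) = 17962² · 0.57687946 = 1.8612061 × 10^8.
SE(Ŷ) = √(1.8612061 × 10^8) = 13643.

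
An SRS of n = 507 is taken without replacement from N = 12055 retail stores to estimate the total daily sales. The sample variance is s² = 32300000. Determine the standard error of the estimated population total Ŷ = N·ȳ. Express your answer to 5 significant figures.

2.9781 × 10^6

Var(Ŷ) = N²·Var(ȳ) = N²·(1 − n/N)·s²/n.
f = 507/12055 = 0.04205724; Var(ȳ) = 0.95794276·32300000/507 = 61028.701.
Var(Ŷ) = 12055² · 61028.701 = 8.8688754 × 10^12.
SE(Ŷ) = √(8.8688754 × 10^12) = 2.9781 × 10^6.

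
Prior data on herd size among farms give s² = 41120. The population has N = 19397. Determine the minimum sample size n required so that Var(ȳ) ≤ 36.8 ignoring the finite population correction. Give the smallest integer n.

Without fpc, n₀ = s²/D = 41120/36.8 = 1117.3913.
Rounding up, n = 1118.

1118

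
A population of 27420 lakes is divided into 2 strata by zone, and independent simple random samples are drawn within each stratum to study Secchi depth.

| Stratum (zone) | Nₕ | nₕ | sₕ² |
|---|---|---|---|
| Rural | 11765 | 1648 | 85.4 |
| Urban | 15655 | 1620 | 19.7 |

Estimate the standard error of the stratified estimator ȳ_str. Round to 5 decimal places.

0.10843

Var(ȳ_str) = Σₕ Wₕ²(1 − fₕ)sₕ²/nₕ with Wₕ = Nₕ/N, N = 27420.
Rural: Wₕ = 0.42906637; term = 0.42906637²·(1 − 0.14007650)·85.4/1648 = 0.0082036938.
Urban: Wₕ = 0.57093363; term = 0.57093363²·(1 − 0.10348132)·19.7/1620 = 0.0035537085.
Sum = 0.011757402.
SE = √(0.011757402) = 0.10843.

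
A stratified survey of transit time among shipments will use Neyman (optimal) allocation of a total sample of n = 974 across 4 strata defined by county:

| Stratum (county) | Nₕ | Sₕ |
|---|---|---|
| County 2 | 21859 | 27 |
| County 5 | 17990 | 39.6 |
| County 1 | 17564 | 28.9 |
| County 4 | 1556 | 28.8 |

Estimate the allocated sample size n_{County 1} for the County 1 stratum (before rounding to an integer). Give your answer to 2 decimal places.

Neyman allocation: nₕ = n·NₕSₕ / Σⱼ NⱼSⱼ.
Σ NⱼSⱼ = 21859·27 + 17990·39.6 + 17564·28.9 + 1556·28.8 = 1.8550094 × 10^6.
n_{County 1} = 974·17564·28.9 / (1.8550094 × 10^6) = 266.52.

266.52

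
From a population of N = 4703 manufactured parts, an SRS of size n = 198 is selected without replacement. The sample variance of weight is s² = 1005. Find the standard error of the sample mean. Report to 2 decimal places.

2.21

Under SRS without replacement, Var(ȳ) = (1 − f)·s²/n with f = n/N = 198/4703 = 0.04210079.
Var(ȳ) = (1 − 0.04210079)·1005/198 = 0.95789921·5.0757576 = 4.8620642.
SE(ȳ) = √(4.8620642) = 2.21.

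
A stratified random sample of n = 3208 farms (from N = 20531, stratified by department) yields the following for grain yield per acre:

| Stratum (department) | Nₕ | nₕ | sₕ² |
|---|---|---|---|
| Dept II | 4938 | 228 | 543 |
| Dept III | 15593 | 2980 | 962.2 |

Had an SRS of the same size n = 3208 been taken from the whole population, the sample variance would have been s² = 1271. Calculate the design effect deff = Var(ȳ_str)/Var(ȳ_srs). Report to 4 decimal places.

0.8438

Var(ȳ_str) = Σ Wₕ²(1−fₕ)sₕ²/nₕ with Wₕ = Nₕ/20531:
  Dept II: (4938/20531)²·(1−228/4938)·543/228 = 0.13140648
  Dept III: (15593/20531)²·(1−2980/15593)·962.2/2980 = 0.15065271
  → Var(ȳ_str) = 0.28205919.
Var(ȳ_srs) = (1 − 3208/20531)·1271/3208 = 0.33429062.
deff = 0.28205919 / 0.33429062 = 0.8438.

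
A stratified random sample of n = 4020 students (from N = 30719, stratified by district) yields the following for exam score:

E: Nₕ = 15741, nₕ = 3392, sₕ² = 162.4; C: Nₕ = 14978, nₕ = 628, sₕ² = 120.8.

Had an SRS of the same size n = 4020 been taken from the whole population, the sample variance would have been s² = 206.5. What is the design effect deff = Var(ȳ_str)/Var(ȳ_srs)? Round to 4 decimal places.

1.2022

Var(ȳ_str) = Σ Wₕ²(1−fₕ)sₕ²/nₕ with Wₕ = Nₕ/30719:
  E: (15741/30719)²·(1−3392/15741)·162.4/3392 = 0.0098623439
  C: (14978/30719)²·(1−628/14978)·120.8/628 = 0.043812584
  → Var(ȳ_str) = 0.053674928.
Var(ȳ_srs) = (1 − 4020/30719)·206.5/4020 = 0.044645935.
deff = 0.053674928 / 0.044645935 = 1.2022.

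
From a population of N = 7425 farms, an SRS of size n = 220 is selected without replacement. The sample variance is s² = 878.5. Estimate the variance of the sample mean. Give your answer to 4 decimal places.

3.8749

Under SRS without replacement, Var(ȳ) = (1 − f)·s²/n with f = n/N = 220/7425 = 0.02962963.
Var(ȳ) = (1 − 0.02962963)·878.5/220 = 0.97037037·3.9931818 = 3.8748653.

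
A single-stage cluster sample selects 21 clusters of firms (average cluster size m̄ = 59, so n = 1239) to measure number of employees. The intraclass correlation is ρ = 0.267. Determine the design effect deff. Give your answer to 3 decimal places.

deff = 1 + (59 − 1)·0.267 = 1 + 15.486 = 16.486.

16.486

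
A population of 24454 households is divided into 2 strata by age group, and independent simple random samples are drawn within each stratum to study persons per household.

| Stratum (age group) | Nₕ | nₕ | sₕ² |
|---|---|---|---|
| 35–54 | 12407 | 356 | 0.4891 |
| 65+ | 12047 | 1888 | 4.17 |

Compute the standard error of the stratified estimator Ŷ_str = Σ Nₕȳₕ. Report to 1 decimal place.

Var(Ŷ_str) = Σₕ Nₕ²(1 − fₕ)sₕ²/nₕ.
35–54: 12407²·(1 − 356/12407)·0.4891/356 = 205417.54.
65+: 12047²·(1 − 1888/12047)·4.17/1888 = 270311.13.
Sum = 475728.67.
SE = √(475728.67) = 689.7.

689.7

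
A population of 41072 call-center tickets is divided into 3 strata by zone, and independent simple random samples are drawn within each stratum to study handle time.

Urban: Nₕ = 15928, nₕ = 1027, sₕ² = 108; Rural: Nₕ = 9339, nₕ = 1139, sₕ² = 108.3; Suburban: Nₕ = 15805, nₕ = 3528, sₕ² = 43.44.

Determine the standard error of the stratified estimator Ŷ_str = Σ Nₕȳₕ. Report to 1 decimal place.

Var(Ŷ_str) = Σₕ Nₕ²(1 − fₕ)sₕ²/nₕ.
Urban: 15928²·(1 − 1027/15928)·108/1027 = 2.495916 × 10^7.
Rural: 9339²·(1 − 1139/9339)·108.3/1139 = 7.2814683 × 10^6.
Suburban: 15805²·(1 − 3528/15805)·43.44/3528 = 2.3891752 × 10^6.
Sum = 3.4629804 × 10^7.
SE = √(3.4629804 × 10^7) = 5884.7.

5884.7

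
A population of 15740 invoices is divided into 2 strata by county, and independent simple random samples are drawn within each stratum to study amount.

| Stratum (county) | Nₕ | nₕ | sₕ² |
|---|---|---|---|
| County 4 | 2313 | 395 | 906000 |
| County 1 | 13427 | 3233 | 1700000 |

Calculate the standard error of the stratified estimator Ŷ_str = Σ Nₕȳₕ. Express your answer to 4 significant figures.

286600

Var(Ŷ_str) = Σₕ Nₕ²(1 − fₕ)sₕ²/nₕ.
County 4: 2313²·(1 − 395/2313)·906000/395 = 1.017549 × 10^10.
County 1: 13427²·(1 − 3233/13427)·1700000/3233 = 7.1972541 × 10^10.
Sum = 8.2148031 × 10^10.
SE = √(8.2148031 × 10^10) = 286600.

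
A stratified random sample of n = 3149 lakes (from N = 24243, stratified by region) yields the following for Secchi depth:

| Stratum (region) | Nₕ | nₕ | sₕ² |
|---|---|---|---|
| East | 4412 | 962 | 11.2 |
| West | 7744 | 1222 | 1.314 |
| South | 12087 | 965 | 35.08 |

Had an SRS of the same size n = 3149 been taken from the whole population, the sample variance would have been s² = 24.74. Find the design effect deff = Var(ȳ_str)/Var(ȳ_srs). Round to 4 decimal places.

Var(ȳ_str) = Σ Wₕ²(1−fₕ)sₕ²/nₕ with Wₕ = Nₕ/24243:
  East: (4412/24243)²·(1−962/4412)·11.2/962 = 3.0152604 × 10^-4
  West: (7744/24243)²·(1−1222/7744)·1.314/1222 = 9.2405448 × 10^-5
  South: (12087/24243)²·(1−965/12087)·35.08/965 = 0.0083149753
  → Var(ȳ_str) = 0.0087089068.
Var(ȳ_srs) = (1 − 3149/24243)·24.74/3149 = 0.0068359616.
deff = 0.0087089068 / 0.0068359616 = 1.2740.

1.2740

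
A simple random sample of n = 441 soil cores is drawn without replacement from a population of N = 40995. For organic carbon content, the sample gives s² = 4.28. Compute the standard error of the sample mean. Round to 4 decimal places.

0.0980

Under SRS without replacement, Var(ȳ) = (1 − f)·s²/n with f = n/N = 441/40995 = 0.01075741.
Var(ȳ) = (1 − 0.01075741)·4.28/441 = 0.98924259·0.0097052154 = 0.0096008124.
SE(ȳ) = √(0.0096008124) = 0.0980.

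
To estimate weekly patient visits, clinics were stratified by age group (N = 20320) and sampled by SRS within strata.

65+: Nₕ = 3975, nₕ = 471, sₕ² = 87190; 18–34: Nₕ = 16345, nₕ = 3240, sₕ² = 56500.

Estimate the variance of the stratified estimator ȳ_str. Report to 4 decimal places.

15.2910

Var(ȳ_str) = Σₕ Wₕ²(1 − fₕ)sₕ²/nₕ with Wₕ = Nₕ/N, N = 20320.
65+: Wₕ = 0.19562008; term = 0.19562008²·(1 − 0.11849057)·87190/471 = 6.2445277.
18–34: Wₕ = 0.80437992; term = 0.80437992²·(1 − 0.19822576)·56500/3240 = 9.0464457.
Sum = 15.290973.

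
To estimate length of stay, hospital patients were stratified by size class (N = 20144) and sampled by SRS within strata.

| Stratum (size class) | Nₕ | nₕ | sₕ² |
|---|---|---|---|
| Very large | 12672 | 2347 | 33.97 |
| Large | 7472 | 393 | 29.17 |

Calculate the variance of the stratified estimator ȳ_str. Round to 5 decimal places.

Var(ȳ_str) = Σₕ Wₕ²(1 − fₕ)sₕ²/nₕ with Wₕ = Nₕ/N, N = 20144.
Very large: Wₕ = 0.62907069; term = 0.62907069²·(1 − 0.18521149)·33.97/2347 = 0.0046668759.
Large: Wₕ = 0.37092931; term = 0.37092931²·(1 − 0.05259636)·29.17/393 = 0.0096752285.
Sum = 0.014342104.

0.01434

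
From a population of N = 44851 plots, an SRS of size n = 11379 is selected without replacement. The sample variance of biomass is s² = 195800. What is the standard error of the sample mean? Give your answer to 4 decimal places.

3.5835

Under SRS without replacement, Var(ȳ) = (1 − f)·s²/n with f = n/N = 11379/44851 = 0.25370672.
Var(ȳ) = (1 − 0.25370672)·195800/11379 = 0.74629328·17.207136 = 12.84157.
SE(ȳ) = √(12.84157) = 3.5835.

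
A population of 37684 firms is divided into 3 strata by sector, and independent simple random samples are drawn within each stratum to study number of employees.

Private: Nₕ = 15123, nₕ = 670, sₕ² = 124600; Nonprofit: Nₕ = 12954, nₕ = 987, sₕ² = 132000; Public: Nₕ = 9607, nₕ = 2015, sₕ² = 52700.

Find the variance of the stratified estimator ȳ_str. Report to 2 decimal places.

Var(ȳ_str) = Σₕ Wₕ²(1 − fₕ)sₕ²/nₕ with Wₕ = Nₕ/N, N = 37684.
Private: Wₕ = 0.40131090; term = 0.40131090²·(1 − 0.04430338)·124600/670 = 28.623663.
Nonprofit: Wₕ = 0.34375332; term = 0.34375332²·(1 − 0.07619268)·132000/987 = 14.599298.
Public: Wₕ = 0.25493578; term = 0.25493578²·(1 − 0.20974290)·52700/2015 = 1.343277.
Sum = 44.566238.

44.57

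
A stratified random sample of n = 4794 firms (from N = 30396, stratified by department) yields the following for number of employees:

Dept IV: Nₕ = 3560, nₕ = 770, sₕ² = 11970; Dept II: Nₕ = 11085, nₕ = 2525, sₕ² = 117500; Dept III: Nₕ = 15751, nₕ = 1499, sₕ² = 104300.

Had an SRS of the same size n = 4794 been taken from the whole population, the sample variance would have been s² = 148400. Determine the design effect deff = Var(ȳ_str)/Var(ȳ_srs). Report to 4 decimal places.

0.8381

Var(ȳ_str) = Σ Wₕ²(1−fₕ)sₕ²/nₕ with Wₕ = Nₕ/30396:
  Dept IV: (3560/30396)²·(1−770/3560)·11970/770 = 0.16711859
  Dept II: (11085/30396)²·(1−2525/11085)·117500/2525 = 4.7791766
  Dept III: (15751/30396)²·(1−1499/15751)·104300/1499 = 16.905723
  → Var(ȳ_str) = 21.852018.
Var(ȳ_srs) = (1 − 4794/30396)·148400/4794 = 26.07314.
deff = 21.852018 / 26.07314 = 0.8381.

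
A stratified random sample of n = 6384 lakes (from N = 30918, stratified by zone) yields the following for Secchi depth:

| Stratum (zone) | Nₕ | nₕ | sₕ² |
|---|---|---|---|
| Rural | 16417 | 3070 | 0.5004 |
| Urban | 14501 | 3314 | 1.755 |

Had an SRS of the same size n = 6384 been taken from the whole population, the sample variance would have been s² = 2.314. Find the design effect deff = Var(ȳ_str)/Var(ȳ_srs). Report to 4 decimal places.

0.4424

Var(ȳ_str) = Σ Wₕ²(1−fₕ)sₕ²/nₕ with Wₕ = Nₕ/30918:
  Rural: (16417/30918)²·(1−3070/16417)·0.5004/3070 = 3.73623 × 10^-5
  Urban: (14501/30918)²·(1−3314/14501)·1.755/3314 = 8.9869727 × 10^-5
  → Var(ȳ_str) = 1.2723203 × 10^-4.
Var(ȳ_srs) = (1 − 6384/30918)·2.314/6384 = 2.8762554 × 10^-4.
deff = (1.2723203 × 10^-4) / (2.8762554 × 10^-4) = 0.4424.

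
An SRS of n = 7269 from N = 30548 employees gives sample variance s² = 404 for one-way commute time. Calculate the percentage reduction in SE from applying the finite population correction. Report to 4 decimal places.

f = n/N = 7269/30548 = 0.23795338.
SE_no-fpc = √(s²/n) = 0.23575089; SE_fpc = √((1−f)s²/n) = 0.20579941.
Ratio = √(1−f) = 0.87295281. Reduction = 100·(1 − 0.87295281) = 12.7047%.

12.7047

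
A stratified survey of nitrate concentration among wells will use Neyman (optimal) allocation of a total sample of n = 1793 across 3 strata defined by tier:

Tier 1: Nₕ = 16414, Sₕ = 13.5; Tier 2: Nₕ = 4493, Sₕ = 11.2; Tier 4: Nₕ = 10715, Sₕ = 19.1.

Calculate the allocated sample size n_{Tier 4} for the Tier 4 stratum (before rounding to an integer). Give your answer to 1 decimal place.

Neyman allocation: nₕ = n·NₕSₕ / Σⱼ NⱼSⱼ.
Σ NⱼSⱼ = 16414·13.5 + 4493·11.2 + 10715·19.1 = 476567.1.
n_{Tier 4} = 1793·10715·19.1 / 476567.1 = 770.0.

770.0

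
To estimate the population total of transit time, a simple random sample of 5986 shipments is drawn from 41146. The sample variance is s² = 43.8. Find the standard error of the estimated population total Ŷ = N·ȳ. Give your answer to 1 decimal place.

3253.5

Var(Ŷ) = N²·Var(ȳ) = N²·(1 − n/N)·s²/n.
f = 5986/41146 = 0.14548194; Var(ȳ) = 0.85451806·43.8/5986 = 0.0062525712.
Var(Ŷ) = 41146² · 0.0062525712 = 1.0585561 × 10^7.
SE(Ŷ) = √(1.0585561 × 10^7) = 3253.5.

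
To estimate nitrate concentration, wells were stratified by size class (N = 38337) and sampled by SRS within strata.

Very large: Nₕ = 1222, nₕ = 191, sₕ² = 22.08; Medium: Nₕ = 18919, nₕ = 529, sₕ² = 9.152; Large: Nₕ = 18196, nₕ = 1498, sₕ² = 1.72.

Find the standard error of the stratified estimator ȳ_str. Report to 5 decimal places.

0.06657

Var(ȳ_str) = Σₕ Wₕ²(1 − fₕ)sₕ²/nₕ with Wₕ = Nₕ/N, N = 38337.
Very large: Wₕ = 0.03187521; term = 0.03187521²·(1 − 0.15630115)·22.08/191 = 9.909673 × 10^-5.
Medium: Wₕ = 0.49349193; term = 0.49349193²·(1 − 0.02796131)·9.152/529 = 0.0040954723.
Large: Wₕ = 0.47463286; term = 0.47463286²·(1 − 0.08232579)·1.72/1498 = 2.3736723 × 10^-4.
Sum = 0.0044319363.
SE = √(0.0044319363) = 0.06657.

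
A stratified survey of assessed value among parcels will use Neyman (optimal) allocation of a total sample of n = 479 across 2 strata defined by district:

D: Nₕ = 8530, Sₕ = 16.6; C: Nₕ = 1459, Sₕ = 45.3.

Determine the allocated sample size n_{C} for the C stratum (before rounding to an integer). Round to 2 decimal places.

Neyman allocation: nₕ = n·NₕSₕ / Σⱼ NⱼSⱼ.
Σ NⱼSⱼ = 8530·16.6 + 1459·45.3 = 207690.7.
n_{C} = 479·1459·45.3 / 207690.7 = 152.43.

152.43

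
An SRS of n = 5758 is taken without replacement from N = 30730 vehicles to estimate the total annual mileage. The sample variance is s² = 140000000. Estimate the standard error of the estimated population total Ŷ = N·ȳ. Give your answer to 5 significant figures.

Var(Ŷ) = N²·Var(ȳ) = N²·(1 − n/N)·s²/n.
f = 5758/30730 = 0.18737390; Var(ȳ) = 0.81262610·140000000/5758 = 19758.189.
Var(Ŷ) = 30730² · 19758.189 = 1.8658308 × 10^13.
SE(Ŷ) = √(1.8658308 × 10^13) = 4.3195 × 10^6.

4.3195 × 10^6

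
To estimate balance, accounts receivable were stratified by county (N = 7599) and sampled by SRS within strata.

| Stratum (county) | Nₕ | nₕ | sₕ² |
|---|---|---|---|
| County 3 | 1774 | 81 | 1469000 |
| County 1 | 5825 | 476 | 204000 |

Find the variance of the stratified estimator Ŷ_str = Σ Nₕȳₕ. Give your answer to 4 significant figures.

6.782 × 10^10

Var(Ŷ_str) = Σₕ Nₕ²(1 − fₕ)sₕ²/nₕ.
County 3: 1774²·(1 − 81/1774)·1469000/81 = 5.4468743 × 10^10.
County 1: 5825²·(1 − 476/5825)·204000/476 = 1.3353396 × 10^10.
Sum = 6.7822139 × 10^10.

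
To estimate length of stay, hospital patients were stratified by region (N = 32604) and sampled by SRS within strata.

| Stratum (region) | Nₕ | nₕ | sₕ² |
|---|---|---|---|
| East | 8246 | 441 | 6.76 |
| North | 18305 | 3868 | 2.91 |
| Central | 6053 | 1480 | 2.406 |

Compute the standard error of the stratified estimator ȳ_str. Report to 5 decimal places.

Var(ȳ_str) = Σₕ Wₕ²(1 − fₕ)sₕ²/nₕ with Wₕ = Nₕ/N, N = 32604.
East: Wₕ = 0.25291375; term = 0.25291375²·(1 − 0.05348048)·6.76/441 = 9.2807393 × 10^-4.
North: Wₕ = 0.56143418; term = 0.56143418²·(1 − 0.21130839)·2.91/3868 = 1.8703007 × 10^-4.
Central: Wₕ = 0.18565207; term = 0.18565207²·(1 − 0.24450686)·2.406/1480 = 4.2331535 × 10^-5.
Sum = 0.0011574355.
SE = √(0.0011574355) = 0.03402.

0.03402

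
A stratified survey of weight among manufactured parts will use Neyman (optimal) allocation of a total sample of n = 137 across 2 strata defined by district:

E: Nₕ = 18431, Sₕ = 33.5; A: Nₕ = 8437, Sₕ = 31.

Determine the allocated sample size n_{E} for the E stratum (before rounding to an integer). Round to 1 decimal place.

Neyman allocation: nₕ = n·NₕSₕ / Σⱼ NⱼSⱼ.
Σ NⱼSⱼ = 18431·33.5 + 8437·31 = 878985.5.
n_{E} = 137·18431·33.5 / 878985.5 = 96.2.

96.2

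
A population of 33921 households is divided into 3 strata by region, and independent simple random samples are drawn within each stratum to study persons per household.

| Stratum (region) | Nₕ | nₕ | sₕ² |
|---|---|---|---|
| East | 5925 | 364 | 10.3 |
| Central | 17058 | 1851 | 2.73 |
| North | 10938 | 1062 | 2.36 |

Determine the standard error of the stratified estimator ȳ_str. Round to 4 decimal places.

Var(ȳ_str) = Σₕ Wₕ²(1 − fₕ)sₕ²/nₕ with Wₕ = Nₕ/N, N = 33921.
East: Wₕ = 0.17467056; term = 0.17467056²·(1 − 0.06143460)·10.3/364 = 8.1028873 × 10^-4.
Central: Wₕ = 0.50287433; term = 0.50287433²·(1 − 0.10851214)·2.73/1851 = 3.3249919 × 10^-4.
North: Wₕ = 0.32245512; term = 0.32245512²·(1 − 0.09709270)·2.36/1062 = 2.0862637 × 10^-4.
Sum = 0.0013514143.
SE = √(0.0013514143) = 0.0368.

0.0368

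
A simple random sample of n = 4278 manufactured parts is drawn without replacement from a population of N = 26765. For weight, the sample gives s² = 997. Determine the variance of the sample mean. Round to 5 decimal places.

0.19580

Under SRS without replacement, Var(ȳ) = (1 − f)·s²/n with f = n/N = 4278/26765 = 0.15983561.
Var(ȳ) = (1 − 0.15983561)·997/4278 = 0.84016439·0.23305283 = 0.19580269.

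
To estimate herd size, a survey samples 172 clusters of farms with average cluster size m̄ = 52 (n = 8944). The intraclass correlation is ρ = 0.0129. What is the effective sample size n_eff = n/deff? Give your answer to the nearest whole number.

deff = 1 + (52 − 1)·0.0129 = 1 + 0.6579 = 1.6579.
n_eff = 8944 / 1.6579 = 5395.

5395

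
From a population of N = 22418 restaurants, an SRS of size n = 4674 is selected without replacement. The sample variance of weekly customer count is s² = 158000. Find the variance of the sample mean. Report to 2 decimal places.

Under SRS without replacement, Var(ȳ) = (1 − f)·s²/n with f = n/N = 4674/22418 = 0.20849318.
Var(ȳ) = (1 − 0.20849318)·158000/4674 = 0.79150682·33.804022 = 26.756114.

26.76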